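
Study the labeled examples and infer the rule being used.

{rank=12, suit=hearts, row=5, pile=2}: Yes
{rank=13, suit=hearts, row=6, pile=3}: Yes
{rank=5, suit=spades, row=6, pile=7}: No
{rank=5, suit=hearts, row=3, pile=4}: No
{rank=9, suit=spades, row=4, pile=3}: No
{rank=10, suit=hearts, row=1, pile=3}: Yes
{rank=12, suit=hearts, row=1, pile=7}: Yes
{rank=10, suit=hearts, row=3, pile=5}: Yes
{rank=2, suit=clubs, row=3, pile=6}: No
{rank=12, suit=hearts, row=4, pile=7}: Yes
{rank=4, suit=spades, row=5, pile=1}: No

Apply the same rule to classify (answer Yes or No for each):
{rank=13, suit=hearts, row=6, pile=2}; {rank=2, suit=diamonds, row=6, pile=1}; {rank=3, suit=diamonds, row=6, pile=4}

A rule that fits every label: rank ≥ 10 — true of each 'Yes' example, false of each 'No' one.
{rank=13, suit=hearts, row=6, pile=2}: rank = 13 — qualifies, so Yes.
{rank=2, suit=diamonds, row=6, pile=1}: rank = 2 — lacks this property, so No.
{rank=3, suit=diamonds, row=6, pile=4}: rank = 3 — lacks this property, so No.

Yes, No, No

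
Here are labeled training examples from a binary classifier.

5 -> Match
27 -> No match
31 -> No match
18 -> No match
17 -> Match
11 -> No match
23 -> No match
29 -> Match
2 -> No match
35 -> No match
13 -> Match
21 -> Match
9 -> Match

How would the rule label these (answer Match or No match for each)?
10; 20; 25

Checking candidate rules against both groups, what survives is: ≡ 1 (mod 4).
10 → 10 mod 4 = 2 → No match. 20 → 20 mod 4 = 0 → No match. 25 → 25 mod 4 = 1 → Match.

No match, No match, Match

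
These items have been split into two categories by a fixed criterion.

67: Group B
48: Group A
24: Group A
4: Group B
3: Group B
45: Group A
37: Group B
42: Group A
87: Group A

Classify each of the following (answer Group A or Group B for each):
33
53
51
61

Group A, Group B, Group A, Group B

Every 'Group A' example satisfies: multiple of 3 AND at least 4. None of the 'Group B' examples do.
33: Group A (33 = 3·11, 33 ≥ 4).
53: Group B (53 = 3·17 + 2, 53 ≥ 4).
51: Group A (51 = 3·17, 51 ≥ 4).
61: Group B (61 = 3·20 + 1, 61 ≥ 4).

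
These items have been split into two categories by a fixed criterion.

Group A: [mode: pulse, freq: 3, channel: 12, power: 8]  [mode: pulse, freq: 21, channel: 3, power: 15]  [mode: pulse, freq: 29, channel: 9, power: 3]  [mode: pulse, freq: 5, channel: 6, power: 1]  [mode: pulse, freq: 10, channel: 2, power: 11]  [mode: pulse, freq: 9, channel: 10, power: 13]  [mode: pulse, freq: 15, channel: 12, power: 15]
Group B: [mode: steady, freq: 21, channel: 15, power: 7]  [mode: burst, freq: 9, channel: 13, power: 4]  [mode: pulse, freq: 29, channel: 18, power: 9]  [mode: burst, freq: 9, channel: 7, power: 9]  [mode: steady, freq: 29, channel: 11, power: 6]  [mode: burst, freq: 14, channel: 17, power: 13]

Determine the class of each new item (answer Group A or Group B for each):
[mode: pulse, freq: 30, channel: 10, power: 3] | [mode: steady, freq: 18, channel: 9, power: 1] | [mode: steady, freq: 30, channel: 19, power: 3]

Group A, Group B, Group B

The rule appears to be: mode is pulse AND channel ≤ 12.
[mode: pulse, freq: 30, channel: 10, power: 3]: mode is pulse, channel = 10 — has this property, so Group A.
[mode: steady, freq: 18, channel: 9, power: 1]: mode is steady, channel = 9 — does not satisfy this, so Group B.
[mode: steady, freq: 30, channel: 19, power: 3]: mode is steady, channel = 19 — does not satisfy this, so Group B.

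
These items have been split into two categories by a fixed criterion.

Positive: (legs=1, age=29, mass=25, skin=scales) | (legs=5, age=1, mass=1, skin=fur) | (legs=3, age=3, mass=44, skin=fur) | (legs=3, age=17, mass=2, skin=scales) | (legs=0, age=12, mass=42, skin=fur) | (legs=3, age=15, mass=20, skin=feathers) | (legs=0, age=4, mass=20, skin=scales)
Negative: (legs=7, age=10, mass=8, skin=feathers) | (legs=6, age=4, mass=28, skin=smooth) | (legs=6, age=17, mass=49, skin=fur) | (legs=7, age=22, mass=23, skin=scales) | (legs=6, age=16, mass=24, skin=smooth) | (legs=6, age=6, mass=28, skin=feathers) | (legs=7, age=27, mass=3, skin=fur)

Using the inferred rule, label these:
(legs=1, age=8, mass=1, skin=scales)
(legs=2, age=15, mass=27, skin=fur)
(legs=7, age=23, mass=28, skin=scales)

Positive, Positive, Negative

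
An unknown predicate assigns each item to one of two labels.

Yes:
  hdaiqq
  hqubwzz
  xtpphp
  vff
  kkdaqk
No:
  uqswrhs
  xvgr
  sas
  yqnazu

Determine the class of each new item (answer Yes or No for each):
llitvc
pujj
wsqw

Rule: has a double letter. This holds for each 'Yes' example and fails for each 'No' one.
llitvc: Yes ('ll' doubled). pujj: Yes ('jj' doubled). wsqw: No (no doubled letter).

Yes, Yes, No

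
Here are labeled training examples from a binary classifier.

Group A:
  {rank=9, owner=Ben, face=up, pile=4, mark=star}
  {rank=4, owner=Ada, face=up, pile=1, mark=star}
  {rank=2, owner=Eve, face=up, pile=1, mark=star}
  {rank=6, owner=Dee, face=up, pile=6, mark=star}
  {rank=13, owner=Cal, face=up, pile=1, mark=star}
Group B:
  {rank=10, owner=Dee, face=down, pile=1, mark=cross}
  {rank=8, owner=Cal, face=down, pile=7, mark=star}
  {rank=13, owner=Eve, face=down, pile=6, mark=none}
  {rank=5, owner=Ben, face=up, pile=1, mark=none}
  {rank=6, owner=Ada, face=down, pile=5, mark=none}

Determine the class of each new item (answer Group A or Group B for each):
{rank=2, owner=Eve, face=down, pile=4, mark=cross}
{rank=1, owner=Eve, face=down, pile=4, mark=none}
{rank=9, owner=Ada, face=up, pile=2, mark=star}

The pattern is that an item is 'Group A' exactly when: mark is star AND face is up.
{rank=2, owner=Eve, face=down, pile=4, mark=cross}: mark is cross, face is down — does not pass, so Group B.
{rank=1, owner=Eve, face=down, pile=4, mark=none}: mark is none, face is down — does not pass, so Group B.
{rank=9, owner=Ada, face=up, pile=2, mark=star}: mark is star, face is up — qualifies, so Group A.

Group B, Group B, Group A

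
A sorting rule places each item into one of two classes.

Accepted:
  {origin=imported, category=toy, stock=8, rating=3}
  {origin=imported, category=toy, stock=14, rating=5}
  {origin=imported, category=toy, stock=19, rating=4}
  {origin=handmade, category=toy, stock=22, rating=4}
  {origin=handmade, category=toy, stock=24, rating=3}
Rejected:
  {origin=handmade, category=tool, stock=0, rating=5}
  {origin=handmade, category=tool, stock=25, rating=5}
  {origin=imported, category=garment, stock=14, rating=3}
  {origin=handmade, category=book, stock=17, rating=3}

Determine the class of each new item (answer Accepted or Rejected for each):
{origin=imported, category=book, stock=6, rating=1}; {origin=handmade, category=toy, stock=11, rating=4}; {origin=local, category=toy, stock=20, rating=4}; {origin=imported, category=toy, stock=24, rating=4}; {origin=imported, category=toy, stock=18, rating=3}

Rejected, Accepted, Accepted, Accepted, Accepted

The distinguishing property — category is toy — holds for all the 'Accepted' cases and none of the 'Rejected' cases.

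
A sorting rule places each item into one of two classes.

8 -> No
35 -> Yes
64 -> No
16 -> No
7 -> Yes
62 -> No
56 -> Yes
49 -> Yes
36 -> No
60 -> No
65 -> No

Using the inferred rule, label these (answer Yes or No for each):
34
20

No, No

The rule appears to be: multiple of 7.
34: 34 = 7·4 + 6 — does not fit, so No.
20: 20 = 7·2 + 6 — does not fit, so No.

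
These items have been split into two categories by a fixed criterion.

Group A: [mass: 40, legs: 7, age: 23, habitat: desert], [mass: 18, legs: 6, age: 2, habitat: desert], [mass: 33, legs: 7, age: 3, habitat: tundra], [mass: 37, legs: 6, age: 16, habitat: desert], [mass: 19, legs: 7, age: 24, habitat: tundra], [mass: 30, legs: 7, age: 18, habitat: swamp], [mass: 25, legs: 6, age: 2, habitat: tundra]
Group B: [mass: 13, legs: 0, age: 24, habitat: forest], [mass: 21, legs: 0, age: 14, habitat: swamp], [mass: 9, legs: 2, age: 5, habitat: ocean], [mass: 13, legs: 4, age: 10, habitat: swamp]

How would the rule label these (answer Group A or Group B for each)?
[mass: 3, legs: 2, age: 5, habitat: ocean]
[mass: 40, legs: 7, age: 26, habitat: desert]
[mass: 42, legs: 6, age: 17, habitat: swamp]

Group B, Group A, Group A

The rule appears to be: legs ≥ 6.
Group B: [mass: 3, legs: 2, age: 5, habitat: ocean], since legs = 2. Group A: [mass: 40, legs: 7, age: 26, habitat: desert], since legs = 7. Group A: [mass: 42, legs: 6, age: 17, habitat: swamp], since legs = 6.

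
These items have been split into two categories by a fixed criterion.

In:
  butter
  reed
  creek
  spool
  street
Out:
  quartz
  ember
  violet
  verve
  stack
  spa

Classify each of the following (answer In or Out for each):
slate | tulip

'In' ⟺ has a double letter.
slate: no doubled letter, does not fit → Out.
tulip: no doubled letter, does not fit → Out.

Out, Out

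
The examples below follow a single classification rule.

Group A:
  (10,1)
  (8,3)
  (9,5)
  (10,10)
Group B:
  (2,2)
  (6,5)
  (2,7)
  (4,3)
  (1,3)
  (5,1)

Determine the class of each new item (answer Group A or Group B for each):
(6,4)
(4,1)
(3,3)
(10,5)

The distinguishing property — first ≥ 7 — holds for all the 'Group A' cases and none of the 'Group B' cases.
(6,4): Group B (first 6).
(4,1): Group B (first 4).
(3,3): Group B (first 3).
(10,5): Group A (first 10).

Group B, Group B, Group B, Group A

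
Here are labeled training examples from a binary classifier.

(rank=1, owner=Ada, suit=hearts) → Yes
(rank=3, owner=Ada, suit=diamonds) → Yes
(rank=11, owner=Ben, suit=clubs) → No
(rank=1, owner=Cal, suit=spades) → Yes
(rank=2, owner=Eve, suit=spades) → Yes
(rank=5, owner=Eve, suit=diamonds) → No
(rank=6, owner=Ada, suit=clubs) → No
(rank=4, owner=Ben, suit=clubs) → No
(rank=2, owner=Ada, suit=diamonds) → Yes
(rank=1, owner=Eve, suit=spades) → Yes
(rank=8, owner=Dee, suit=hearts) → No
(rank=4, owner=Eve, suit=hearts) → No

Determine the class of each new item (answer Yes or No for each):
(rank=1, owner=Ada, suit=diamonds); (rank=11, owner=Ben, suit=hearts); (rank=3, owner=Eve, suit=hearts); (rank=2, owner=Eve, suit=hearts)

Rule: rank ≤ 3. This holds for each 'Yes' example and fails for each 'No' one.
(rank=1, owner=Ada, suit=diamonds): rank = 1 — matches, so Yes.
(rank=11, owner=Ben, suit=hearts): rank = 11 — does not satisfy this, so No.
(rank=3, owner=Eve, suit=hearts): rank = 3 — matches, so Yes.
(rank=2, owner=Eve, suit=hearts): rank = 2 — matches, so Yes.

Yes, No, Yes, Yes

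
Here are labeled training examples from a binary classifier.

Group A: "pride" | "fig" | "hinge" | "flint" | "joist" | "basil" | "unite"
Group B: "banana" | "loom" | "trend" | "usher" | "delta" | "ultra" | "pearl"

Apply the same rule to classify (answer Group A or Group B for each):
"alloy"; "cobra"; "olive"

Rule: contains 'i'. This holds for each 'Group A' example and fails for each 'Group B' one.
"alloy": Group B (no 'i'). "cobra": Group B (no 'i'). "olive": Group A (has 'i').

Group B, Group B, Group A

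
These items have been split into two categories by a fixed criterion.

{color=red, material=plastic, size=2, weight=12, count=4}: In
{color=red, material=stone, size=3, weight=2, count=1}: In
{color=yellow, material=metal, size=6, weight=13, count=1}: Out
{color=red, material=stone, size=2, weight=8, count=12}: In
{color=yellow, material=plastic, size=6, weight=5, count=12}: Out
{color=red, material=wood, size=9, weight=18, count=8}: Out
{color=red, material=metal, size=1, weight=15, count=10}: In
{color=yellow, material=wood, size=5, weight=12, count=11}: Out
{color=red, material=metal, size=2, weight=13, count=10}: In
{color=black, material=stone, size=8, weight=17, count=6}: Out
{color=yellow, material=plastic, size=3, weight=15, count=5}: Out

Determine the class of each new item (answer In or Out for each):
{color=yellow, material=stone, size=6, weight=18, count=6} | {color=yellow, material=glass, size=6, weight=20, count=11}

Out, Out

One predicate separates the groups cleanly: color is red AND size ≤ 3.
Out: {color=yellow, material=stone, size=6, weight=18, count=6}, since color is yellow, size = 6. Out: {color=yellow, material=glass, size=6, weight=20, count=11}, since color is yellow, size = 6.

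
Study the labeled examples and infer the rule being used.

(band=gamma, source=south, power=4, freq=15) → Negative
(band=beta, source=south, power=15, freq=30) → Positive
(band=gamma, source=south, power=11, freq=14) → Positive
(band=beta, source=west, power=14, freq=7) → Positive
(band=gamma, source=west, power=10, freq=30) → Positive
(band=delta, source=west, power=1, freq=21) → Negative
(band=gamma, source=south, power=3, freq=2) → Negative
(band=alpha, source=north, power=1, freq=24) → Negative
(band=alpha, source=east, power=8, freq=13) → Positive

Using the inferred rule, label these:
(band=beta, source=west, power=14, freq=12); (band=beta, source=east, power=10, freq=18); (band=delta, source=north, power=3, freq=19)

The rule appears to be: power ≥ 8.
(band=beta, source=west, power=14, freq=12) — power = 14, hence Positive.
(band=beta, source=east, power=10, freq=18) — power = 10, hence Positive.
(band=delta, source=north, power=3, freq=19) — power = 3, hence Negative.

Positive, Positive, Negative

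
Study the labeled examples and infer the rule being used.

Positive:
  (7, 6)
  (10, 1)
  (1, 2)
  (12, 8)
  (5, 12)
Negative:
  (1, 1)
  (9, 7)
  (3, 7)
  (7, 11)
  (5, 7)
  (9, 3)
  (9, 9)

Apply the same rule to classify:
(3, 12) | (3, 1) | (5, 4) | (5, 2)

Positive, Negative, Positive, Positive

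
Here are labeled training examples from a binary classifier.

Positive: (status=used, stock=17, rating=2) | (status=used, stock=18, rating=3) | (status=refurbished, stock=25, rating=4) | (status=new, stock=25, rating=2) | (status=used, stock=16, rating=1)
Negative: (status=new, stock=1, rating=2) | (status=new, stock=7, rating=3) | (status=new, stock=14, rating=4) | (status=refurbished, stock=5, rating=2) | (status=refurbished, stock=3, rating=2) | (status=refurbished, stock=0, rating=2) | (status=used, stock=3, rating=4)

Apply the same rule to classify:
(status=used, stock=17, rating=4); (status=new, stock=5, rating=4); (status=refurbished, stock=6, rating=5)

Positive, Negative, Negative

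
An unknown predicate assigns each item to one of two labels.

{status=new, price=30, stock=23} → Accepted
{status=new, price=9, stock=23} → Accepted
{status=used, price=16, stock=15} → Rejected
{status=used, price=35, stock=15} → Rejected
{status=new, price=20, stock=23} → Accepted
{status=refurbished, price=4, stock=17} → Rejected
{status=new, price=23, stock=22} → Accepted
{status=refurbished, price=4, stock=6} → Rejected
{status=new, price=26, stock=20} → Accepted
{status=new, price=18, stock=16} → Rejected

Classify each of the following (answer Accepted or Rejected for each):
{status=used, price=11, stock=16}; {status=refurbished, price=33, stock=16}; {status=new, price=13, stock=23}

'Accepted' ⟺ stock ≥ 20.
Rejected: {status=used, price=11, stock=16}, since stock = 16. Rejected: {status=refurbished, price=33, stock=16}, since stock = 16. Accepted: {status=new, price=13, stock=23}, since stock = 23.

Rejected, Rejected, Accepted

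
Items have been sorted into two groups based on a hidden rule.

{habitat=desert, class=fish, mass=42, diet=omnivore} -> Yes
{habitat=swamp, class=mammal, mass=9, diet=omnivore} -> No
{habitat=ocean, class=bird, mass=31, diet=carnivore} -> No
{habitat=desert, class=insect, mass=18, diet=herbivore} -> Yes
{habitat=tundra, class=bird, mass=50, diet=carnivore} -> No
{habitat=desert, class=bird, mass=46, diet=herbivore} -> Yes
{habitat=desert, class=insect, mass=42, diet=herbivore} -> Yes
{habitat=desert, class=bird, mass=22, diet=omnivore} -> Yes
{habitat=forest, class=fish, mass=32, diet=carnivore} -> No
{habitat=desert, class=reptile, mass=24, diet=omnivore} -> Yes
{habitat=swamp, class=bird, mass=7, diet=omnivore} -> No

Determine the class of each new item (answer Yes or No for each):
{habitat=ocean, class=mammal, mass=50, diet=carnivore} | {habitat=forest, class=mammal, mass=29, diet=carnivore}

No, No

Checking candidate rules against both groups, what survives is: habitat is desert.
No: {habitat=ocean, class=mammal, mass=50, diet=carnivore}, since habitat is ocean. No: {habitat=forest, class=mammal, mass=29, diet=carnivore}, since habitat is forest.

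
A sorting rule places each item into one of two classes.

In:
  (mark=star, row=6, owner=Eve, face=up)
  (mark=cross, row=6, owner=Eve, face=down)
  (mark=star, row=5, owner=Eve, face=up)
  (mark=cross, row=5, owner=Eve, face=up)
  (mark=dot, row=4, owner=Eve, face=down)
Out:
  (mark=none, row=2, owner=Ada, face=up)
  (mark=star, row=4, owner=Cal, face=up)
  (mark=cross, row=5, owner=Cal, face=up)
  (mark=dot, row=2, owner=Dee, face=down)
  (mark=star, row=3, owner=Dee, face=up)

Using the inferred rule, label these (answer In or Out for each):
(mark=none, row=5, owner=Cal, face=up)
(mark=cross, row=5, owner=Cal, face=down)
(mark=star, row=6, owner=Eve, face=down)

The pattern is that an item is 'In' exactly when: owner is Eve.
Out: (mark=none, row=5, owner=Cal, face=up), since owner is Cal. Out: (mark=cross, row=5, owner=Cal, face=down), since owner is Cal. In: (mark=star, row=6, owner=Eve, face=down), since owner is Eve.

Out, Out, In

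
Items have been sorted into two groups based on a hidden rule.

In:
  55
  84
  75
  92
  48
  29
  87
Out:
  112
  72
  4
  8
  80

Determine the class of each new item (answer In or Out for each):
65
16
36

The simplest hypothesis consistent with all the labels is: digit sum ≥ 10.

In, Out, Out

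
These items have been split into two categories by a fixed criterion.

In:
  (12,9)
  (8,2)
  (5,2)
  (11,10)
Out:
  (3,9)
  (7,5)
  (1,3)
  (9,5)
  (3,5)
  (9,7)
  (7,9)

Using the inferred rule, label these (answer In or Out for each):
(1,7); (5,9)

Out, Out

Looking at the examples, the only property every 'In' case has and every 'Out' case lacks is: product is even.
(1,7) — 1·7 = 7, hence Out.
(5,9) — 5·9 = 45, hence Out.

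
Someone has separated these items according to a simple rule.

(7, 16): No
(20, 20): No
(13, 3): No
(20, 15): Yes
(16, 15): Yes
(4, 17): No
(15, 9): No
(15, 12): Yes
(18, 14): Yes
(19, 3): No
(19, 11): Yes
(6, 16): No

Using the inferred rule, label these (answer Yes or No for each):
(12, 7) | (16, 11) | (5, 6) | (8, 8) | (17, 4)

The pattern is that an item is 'Yes' exactly when: first > second AND sum ≥ 27.
(12, 7) → 12 > 7, 12+7 = 19 → No. (16, 11) → 16 > 11, 16+11 = 27 → Yes. (5, 6) → 5 < 6, 5+6 = 11 → No. (8, 8) → 8 = 8, 8+8 = 16 → No. (17, 4) → 17 > 4, 17+4 = 21 → No.

No, Yes, No, No, No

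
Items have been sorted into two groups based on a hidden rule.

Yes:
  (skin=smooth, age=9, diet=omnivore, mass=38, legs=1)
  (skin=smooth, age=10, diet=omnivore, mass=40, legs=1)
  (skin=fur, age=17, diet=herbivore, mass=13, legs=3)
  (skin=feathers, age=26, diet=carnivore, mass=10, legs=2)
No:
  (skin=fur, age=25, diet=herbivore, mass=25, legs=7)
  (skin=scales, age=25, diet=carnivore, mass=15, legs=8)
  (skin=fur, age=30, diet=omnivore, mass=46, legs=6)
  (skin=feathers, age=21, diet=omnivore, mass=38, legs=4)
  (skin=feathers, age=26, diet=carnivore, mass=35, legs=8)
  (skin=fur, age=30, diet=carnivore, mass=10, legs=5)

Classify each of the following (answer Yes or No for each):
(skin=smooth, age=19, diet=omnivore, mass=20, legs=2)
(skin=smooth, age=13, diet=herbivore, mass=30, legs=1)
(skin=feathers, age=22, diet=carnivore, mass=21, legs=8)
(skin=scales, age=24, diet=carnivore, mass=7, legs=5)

The rule appears to be: legs ≤ 3.
(skin=smooth, age=19, diet=omnivore, mass=20, legs=2) → legs = 2 → Yes.
(skin=smooth, age=13, diet=herbivore, mass=30, legs=1) → legs = 1 → Yes.
(skin=feathers, age=22, diet=carnivore, mass=21, legs=8) → legs = 8 → No.
(skin=scales, age=24, diet=carnivore, mass=7, legs=5) → legs = 5 → No.

Yes, Yes, No, No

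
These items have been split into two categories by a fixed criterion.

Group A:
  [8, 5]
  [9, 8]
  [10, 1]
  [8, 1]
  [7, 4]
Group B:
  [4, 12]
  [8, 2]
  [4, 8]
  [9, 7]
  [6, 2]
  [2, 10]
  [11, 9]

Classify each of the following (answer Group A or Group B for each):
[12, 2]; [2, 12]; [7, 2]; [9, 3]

The common property of the 'Group A' items is: sum is odd. No 'Group B' item has it.
[12, 2] → 12+2 = 14 → Group B. [2, 12] → 2+12 = 14 → Group B. [7, 2] → 7+2 = 9 → Group A. [9, 3] → 9+3 = 12 → Group B.

Group B, Group B, Group A, Group B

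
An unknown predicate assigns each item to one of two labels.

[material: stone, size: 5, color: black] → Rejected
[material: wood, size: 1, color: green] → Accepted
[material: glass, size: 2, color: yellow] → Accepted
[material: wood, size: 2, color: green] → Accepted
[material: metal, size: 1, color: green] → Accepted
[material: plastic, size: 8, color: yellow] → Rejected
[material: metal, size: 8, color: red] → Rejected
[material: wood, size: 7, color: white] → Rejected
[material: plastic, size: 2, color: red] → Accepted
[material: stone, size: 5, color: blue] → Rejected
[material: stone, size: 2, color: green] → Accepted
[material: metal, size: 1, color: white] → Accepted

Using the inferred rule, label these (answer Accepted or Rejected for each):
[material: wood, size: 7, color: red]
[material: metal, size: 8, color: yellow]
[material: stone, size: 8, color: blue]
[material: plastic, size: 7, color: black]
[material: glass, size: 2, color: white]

Rule: size ≤ 2. This holds for each 'Accepted' example and fails for each 'Rejected' one.
[material: wood, size: 7, color: red] — size = 7, hence Rejected. [material: metal, size: 8, color: yellow] — size = 8, hence Rejected. [material: stone, size: 8, color: blue] — size = 8, hence Rejected. [material: plastic, size: 7, color: black] — size = 7, hence Rejected. [material: glass, size: 2, color: white] — size = 2, hence Accepted.

Rejected, Rejected, Rejected, Rejected, Accepted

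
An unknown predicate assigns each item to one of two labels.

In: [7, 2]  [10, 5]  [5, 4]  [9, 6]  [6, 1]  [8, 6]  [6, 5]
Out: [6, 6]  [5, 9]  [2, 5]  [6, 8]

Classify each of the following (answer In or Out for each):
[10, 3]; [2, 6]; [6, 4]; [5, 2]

In, Out, In, In

Comparing the two groups points to one rule — first > second.
[10, 3]: 10 > 3 — qualifies, so In.
[2, 6]: 2 < 6 — doesn't qualify, so Out.
[6, 4]: 6 > 4 — qualifies, so In.
[5, 2]: 5 > 2 — qualifies, so In.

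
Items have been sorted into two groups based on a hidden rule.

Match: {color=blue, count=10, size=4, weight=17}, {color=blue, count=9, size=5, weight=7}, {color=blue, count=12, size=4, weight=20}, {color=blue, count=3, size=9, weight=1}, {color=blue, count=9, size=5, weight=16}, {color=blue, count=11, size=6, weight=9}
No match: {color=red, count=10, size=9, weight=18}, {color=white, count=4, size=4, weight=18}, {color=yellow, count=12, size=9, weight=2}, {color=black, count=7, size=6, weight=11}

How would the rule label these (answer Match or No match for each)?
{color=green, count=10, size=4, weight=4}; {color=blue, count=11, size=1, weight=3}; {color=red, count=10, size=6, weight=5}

No match, Match, No match

'Match' ⟺ color is blue.
{color=green, count=10, size=4, weight=4}: color is green, does not fit → No match.
{color=blue, count=11, size=1, weight=3}: color is blue, passes → Match.
{color=red, count=10, size=6, weight=5}: color is red, does not fit → No match.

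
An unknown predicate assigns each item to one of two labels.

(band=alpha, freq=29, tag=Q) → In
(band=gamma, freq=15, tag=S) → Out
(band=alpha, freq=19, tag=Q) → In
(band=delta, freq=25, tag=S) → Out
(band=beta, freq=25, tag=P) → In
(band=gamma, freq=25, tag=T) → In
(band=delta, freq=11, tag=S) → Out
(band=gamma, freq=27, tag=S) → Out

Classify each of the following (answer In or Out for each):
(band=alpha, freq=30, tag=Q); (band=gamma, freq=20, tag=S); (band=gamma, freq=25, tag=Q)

One predicate separates the groups cleanly: tag is not S.
In: (band=alpha, freq=30, tag=Q), since tag is Q.
Out: (band=gamma, freq=20, tag=S), since tag is S.
In: (band=gamma, freq=25, tag=Q), since tag is Q.

In, Out, In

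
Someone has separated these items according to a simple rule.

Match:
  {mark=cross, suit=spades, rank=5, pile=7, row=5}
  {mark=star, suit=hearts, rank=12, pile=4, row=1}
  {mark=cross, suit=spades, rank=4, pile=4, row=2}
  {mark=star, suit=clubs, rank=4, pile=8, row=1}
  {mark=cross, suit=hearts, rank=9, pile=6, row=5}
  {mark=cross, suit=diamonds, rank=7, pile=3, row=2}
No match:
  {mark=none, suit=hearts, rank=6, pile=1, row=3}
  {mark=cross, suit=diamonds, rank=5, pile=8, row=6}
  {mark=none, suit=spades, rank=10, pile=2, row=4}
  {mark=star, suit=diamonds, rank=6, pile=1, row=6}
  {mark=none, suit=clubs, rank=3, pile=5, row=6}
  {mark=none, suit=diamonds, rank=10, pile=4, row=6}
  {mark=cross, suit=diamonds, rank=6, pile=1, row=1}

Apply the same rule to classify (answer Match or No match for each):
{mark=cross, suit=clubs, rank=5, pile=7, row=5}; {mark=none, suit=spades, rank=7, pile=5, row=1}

Match, Match

'Match' ⟺ pile ≥ 3 AND row ≤ 5.
{mark=cross, suit=clubs, rank=5, pile=7, row=5}: Match (pile = 7, row = 5). {mark=none, suit=spades, rank=7, pile=5, row=1}: Match (pile = 5, row = 1).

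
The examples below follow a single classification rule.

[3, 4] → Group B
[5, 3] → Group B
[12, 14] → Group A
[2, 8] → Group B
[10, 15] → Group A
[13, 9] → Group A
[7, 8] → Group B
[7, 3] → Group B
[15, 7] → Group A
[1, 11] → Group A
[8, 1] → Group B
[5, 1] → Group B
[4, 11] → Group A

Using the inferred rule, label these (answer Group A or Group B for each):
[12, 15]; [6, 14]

The pattern is that an item is 'Group A' exactly when: max ≥ 9.
[12, 15] → max 15 → Group A.
[6, 14] → max 14 → Group A.

Group A, Group A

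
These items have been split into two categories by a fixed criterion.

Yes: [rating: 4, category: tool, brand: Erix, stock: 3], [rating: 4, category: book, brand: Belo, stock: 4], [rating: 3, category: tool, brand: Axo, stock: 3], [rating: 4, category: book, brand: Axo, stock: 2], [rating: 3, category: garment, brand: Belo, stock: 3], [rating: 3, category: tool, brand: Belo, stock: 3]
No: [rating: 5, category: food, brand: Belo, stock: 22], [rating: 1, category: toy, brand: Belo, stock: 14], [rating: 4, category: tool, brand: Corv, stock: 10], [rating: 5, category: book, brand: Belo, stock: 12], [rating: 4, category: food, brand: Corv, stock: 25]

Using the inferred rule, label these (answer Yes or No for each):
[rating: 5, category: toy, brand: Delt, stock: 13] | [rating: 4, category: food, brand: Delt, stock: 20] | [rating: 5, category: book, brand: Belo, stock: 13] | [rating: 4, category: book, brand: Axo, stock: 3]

Every 'Yes' example satisfies: stock ≤ 4. None of the 'No' examples do.
[rating: 5, category: toy, brand: Delt, stock: 13] — stock = 13, hence No.
[rating: 4, category: food, brand: Delt, stock: 20] — stock = 20, hence No.
[rating: 5, category: book, brand: Belo, stock: 13] — stock = 13, hence No.
[rating: 4, category: book, brand: Axo, stock: 3] — stock = 3, hence Yes.

No, No, No, Yes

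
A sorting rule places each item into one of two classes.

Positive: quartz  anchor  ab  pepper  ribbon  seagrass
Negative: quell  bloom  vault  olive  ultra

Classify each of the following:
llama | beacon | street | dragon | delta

Negative, Positive, Positive, Positive, Negative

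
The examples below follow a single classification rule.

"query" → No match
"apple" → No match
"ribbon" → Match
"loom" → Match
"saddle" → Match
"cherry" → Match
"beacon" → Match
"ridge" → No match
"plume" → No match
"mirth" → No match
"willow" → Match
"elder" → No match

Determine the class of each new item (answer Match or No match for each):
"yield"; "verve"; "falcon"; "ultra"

The rule appears to be: even length.

No match, No match, Match, No match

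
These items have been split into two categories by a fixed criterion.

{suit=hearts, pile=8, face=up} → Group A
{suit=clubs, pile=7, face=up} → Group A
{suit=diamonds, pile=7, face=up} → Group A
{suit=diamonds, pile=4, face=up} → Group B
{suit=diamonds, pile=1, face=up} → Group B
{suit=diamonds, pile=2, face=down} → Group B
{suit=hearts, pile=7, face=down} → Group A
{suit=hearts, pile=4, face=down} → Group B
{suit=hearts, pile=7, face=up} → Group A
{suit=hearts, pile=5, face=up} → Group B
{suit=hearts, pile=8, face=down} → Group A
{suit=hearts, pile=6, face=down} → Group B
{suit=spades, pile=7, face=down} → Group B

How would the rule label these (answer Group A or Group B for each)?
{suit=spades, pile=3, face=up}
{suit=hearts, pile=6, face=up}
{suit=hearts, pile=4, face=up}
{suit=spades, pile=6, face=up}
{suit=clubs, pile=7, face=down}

Group B, Group B, Group B, Group B, Group A

The rule appears to be: suit is not spades AND pile ≥ 7.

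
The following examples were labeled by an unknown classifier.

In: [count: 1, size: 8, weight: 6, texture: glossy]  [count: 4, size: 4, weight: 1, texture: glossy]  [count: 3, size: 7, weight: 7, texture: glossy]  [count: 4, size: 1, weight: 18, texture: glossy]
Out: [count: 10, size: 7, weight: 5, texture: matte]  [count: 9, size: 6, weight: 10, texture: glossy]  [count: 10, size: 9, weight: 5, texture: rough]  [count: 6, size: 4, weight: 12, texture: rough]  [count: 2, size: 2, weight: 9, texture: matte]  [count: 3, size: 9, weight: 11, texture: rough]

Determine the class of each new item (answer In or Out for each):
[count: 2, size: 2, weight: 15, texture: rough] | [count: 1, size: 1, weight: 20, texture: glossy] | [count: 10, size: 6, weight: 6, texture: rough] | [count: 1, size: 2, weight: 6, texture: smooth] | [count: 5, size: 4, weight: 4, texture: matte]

The common property of the 'In' items is: texture is glossy AND count ≤ 4. No 'Out' item has it.
[count: 2, size: 2, weight: 15, texture: rough]: texture is rough, count = 2, does not satisfy this → Out. [count: 1, size: 1, weight: 20, texture: glossy]: texture is glossy, count = 1, qualifies → In. [count: 10, size: 6, weight: 6, texture: rough]: texture is rough, count = 10, does not satisfy this → Out. [count: 1, size: 2, weight: 6, texture: smooth]: texture is smooth, count = 1, does not satisfy this → Out. [count: 5, size: 4, weight: 4, texture: matte]: texture is matte, count = 5, does not satisfy this → Out.

Out, In, Out, Out, Out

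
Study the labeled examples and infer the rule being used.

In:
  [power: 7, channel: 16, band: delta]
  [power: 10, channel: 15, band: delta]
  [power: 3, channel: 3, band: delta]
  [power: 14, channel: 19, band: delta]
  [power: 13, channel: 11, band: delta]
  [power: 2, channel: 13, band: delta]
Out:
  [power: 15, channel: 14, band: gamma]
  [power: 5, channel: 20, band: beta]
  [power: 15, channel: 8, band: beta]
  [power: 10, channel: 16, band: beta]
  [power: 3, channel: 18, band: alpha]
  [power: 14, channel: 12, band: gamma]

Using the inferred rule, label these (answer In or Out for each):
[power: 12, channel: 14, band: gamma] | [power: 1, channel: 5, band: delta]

Rule: band is delta. This holds for each 'In' example and fails for each 'Out' one.
[power: 12, channel: 14, band: gamma]: Out (band is gamma). [power: 1, channel: 5, band: delta]: In (band is delta).

Out, In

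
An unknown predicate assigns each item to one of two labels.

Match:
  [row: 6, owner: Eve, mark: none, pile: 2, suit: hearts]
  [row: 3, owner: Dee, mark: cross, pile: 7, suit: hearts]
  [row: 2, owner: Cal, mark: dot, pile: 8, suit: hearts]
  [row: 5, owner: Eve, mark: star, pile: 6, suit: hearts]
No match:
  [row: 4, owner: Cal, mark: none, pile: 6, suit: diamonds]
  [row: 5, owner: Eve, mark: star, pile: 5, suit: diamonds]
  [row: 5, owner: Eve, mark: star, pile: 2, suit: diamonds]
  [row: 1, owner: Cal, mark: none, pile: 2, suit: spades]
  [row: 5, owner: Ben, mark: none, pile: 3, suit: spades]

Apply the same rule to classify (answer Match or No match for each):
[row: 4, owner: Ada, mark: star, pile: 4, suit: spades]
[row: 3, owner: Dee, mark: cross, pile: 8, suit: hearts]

No match, Match

Comparing the two groups points to one rule — suit is hearts.
[row: 4, owner: Ada, mark: star, pile: 4, suit: spades] — suit is spades, hence No match. [row: 3, owner: Dee, mark: cross, pile: 8, suit: hearts] — suit is hearts, hence Match.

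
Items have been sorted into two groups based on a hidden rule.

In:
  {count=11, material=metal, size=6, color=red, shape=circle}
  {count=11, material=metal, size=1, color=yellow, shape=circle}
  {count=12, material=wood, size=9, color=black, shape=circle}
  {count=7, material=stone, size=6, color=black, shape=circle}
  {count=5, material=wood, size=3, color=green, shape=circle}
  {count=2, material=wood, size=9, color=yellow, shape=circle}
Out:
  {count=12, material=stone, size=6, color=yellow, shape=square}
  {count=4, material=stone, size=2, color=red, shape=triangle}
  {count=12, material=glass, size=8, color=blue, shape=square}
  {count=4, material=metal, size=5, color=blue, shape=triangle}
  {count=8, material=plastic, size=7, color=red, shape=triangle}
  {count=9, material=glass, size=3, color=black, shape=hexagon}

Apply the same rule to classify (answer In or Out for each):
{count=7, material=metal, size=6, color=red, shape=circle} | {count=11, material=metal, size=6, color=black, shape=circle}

In, In

Rule: shape is circle. This holds for each 'In' example and fails for each 'Out' one.
{count=7, material=metal, size=6, color=red, shape=circle}: shape is circle, fits → In. {count=11, material=metal, size=6, color=black, shape=circle}: shape is circle, fits → In.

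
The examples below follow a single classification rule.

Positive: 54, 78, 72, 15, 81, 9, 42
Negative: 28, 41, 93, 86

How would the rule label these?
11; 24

Negative, Positive

The distinguishing property — multiple of 3 AND at most 81 — holds for all the 'Positive' cases and none of the 'Negative' cases.
Negative: 11, since 11 = 3·3 + 2, 11 ≤ 81.
Positive: 24, since 24 = 3·8, 24 ≤ 81.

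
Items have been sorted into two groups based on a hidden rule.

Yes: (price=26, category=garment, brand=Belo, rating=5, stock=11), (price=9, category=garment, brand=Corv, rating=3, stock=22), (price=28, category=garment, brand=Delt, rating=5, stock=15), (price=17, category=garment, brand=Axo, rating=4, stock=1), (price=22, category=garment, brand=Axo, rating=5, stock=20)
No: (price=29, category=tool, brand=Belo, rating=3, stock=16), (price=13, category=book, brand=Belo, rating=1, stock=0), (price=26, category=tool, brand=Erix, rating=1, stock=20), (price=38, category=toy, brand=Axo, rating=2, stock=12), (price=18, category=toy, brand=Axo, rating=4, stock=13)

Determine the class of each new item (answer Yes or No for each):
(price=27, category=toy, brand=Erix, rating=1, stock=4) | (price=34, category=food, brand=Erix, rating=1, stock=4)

The simplest hypothesis consistent with all the labels is: category is garment.
(price=27, category=toy, brand=Erix, rating=1, stock=4) → category is toy → No.
(price=34, category=food, brand=Erix, rating=1, stock=4) → category is food → No.

No, No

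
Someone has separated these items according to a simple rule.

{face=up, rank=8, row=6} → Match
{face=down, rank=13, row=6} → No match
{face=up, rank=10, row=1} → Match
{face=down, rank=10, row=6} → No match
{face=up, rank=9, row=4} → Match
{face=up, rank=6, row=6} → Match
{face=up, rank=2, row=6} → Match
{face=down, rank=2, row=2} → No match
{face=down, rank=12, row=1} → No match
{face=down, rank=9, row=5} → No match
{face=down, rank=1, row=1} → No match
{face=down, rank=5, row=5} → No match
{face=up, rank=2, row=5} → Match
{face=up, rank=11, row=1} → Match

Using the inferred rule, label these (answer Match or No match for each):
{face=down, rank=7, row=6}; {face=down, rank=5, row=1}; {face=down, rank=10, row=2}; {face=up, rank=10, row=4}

No match, No match, No match, Match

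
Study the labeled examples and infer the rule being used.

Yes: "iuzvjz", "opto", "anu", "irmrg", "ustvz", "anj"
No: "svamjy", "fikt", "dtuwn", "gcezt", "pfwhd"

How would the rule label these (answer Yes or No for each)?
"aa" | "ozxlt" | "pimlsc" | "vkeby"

Checking candidate rules against both groups, what survives is: starts with a vowel.
Yes: "aa", since starts with 'a'.
Yes: "ozxlt", since starts with 'o'.
No: "pimlsc", since starts with 'p'.
No: "vkeby", since starts with 'v'.

Yes, Yes, No, No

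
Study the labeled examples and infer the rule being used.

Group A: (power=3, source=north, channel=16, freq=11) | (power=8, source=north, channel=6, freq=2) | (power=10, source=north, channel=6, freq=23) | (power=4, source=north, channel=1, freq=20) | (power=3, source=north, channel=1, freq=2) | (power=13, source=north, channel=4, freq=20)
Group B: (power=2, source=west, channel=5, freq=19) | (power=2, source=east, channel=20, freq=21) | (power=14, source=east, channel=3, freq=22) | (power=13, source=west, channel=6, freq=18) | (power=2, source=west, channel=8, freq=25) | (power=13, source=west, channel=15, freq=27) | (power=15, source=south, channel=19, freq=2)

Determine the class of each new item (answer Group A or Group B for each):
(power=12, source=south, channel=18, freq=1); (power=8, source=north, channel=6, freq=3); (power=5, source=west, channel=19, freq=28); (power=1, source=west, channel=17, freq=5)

The common property of the 'Group A' items is: source is north. No 'Group B' item has it.
(power=12, source=south, channel=18, freq=1): source is south — doesn't match, so Group B. (power=8, source=north, channel=6, freq=3): source is north — passes, so Group A. (power=5, source=west, channel=19, freq=28): source is west — doesn't match, so Group B. (power=1, source=west, channel=17, freq=5): source is west — doesn't match, so Group B.

Group B, Group A, Group B, Group B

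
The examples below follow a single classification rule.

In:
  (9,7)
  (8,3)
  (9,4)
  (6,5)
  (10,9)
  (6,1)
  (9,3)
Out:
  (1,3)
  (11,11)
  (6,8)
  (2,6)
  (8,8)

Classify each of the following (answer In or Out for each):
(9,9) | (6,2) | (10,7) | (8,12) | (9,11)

Out, In, In, Out, Out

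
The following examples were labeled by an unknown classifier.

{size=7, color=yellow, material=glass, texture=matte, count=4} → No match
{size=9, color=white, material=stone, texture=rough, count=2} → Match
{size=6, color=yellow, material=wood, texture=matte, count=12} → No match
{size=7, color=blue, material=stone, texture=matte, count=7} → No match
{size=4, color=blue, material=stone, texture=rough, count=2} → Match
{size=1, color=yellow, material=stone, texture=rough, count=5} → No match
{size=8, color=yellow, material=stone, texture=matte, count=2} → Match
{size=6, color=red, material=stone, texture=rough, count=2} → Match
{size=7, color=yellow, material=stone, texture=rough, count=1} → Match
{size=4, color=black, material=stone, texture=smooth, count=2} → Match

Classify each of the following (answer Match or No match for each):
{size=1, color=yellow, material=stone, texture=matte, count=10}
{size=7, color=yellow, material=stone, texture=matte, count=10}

No match, No match

The classifier is using: count ≤ 2.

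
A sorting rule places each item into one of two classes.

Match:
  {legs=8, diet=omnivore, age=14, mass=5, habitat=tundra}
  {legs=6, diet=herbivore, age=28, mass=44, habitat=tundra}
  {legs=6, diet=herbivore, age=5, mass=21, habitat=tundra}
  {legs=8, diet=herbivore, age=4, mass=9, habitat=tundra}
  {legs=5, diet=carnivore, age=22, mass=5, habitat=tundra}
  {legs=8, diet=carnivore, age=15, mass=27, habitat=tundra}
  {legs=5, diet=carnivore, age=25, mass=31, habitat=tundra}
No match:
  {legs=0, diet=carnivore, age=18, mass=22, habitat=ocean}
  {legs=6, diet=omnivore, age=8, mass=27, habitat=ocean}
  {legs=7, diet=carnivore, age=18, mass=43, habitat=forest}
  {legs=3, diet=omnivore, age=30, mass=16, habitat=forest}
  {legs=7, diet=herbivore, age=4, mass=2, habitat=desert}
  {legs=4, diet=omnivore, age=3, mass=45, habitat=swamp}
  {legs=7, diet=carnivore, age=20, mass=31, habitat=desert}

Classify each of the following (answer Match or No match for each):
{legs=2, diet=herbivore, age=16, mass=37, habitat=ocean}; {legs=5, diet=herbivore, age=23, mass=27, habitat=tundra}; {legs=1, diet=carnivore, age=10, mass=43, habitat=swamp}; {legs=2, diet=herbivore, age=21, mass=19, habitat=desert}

No match, Match, No match, No match

Comparing the two groups points to one rule — habitat is tundra.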